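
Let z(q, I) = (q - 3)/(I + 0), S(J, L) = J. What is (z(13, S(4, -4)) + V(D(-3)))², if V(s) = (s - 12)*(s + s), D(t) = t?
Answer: 34225/4 ≈ 8556.3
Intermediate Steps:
z(q, I) = (-3 + q)/I
V(s) = 2*s*(-12 + s) (V(s) = (-12 + s)*(2*s) = 2*s*(-12 + s))
(z(13, S(4, -4)) + V(D(-3)))² = ((-3 + 13)/4 + 2*(-3)*(-12 - 3))² = ((¼)*10 + 2*(-3)*(-15))² = (5/2 + 90)² = (185/2)² = 34225/4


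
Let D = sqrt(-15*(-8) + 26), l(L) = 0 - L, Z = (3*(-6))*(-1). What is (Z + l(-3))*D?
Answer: 21*sqrt(146) ≈ 253.74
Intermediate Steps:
Z = 18 (Z = -18*(-1) = 18)
l(L) = -L
D = sqrt(146) (D = sqrt(120 + 26) = sqrt(146) ≈ 12.083)
(Z + l(-3))*D = (18 - 1*(-3))*sqrt(146) = (18 + 3)*sqrt(146) = 21*sqrt(146)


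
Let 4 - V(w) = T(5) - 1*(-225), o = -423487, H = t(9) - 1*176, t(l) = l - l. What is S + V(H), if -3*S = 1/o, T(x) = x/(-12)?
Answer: -373656695/1693948 ≈ -220.58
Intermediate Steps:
T(x) = -x/12 (T(x) = x*(-1/12) = -x/12)
t(l) = 0
H = -176 (H = 0 - 1*176 = 0 - 176 = -176)
S = 1/1270461 (S = -⅓/(-423487) = -⅓*(-1/423487) = 1/1270461 ≈ 7.8712e-7)
V(w) = -2647/12 (V(w) = 4 - (-1/12*5 - 1*(-225)) = 4 - (-5/12 + 225) = 4 - 1*2695/12 = 4 - 2695/12 = -2647/12)
S + V(H) = 1/1270461 - 2647/12 = -373656695/1693948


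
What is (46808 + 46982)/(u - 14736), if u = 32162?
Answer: 46895/8713 ≈ 5.3822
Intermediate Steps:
(46808 + 46982)/(u - 14736) = (46808 + 46982)/(32162 - 14736) = 93790/17426 = 93790*(1/17426) = 46895/8713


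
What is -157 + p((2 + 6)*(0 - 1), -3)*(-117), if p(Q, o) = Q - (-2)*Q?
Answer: 2651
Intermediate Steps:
p(Q, o) = 3*Q (p(Q, o) = Q + 2*Q = 3*Q)
-157 + p((2 + 6)*(0 - 1), -3)*(-117) = -157 + (3*((2 + 6)*(0 - 1)))*(-117) = -157 + (3*(8*(-1)))*(-117) = -157 + (3*(-8))*(-117) = -157 - 24*(-117) = -157 + 2808 = 2651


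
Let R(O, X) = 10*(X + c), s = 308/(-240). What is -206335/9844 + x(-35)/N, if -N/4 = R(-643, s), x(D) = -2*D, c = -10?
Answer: -138655175/6664388 ≈ -20.805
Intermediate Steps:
s = -77/60 (s = 308*(-1/240) = -77/60 ≈ -1.2833)
R(O, X) = -100 + 10*X (R(O, X) = 10*(X - 10) = 10*(-10 + X) = -100 + 10*X)
N = 1354/3 (N = -4*(-100 + 10*(-77/60)) = -4*(-100 - 77/6) = -4*(-677/6) = 1354/3 ≈ 451.33)
-206335/9844 + x(-35)/N = -206335/9844 + (-2*(-35))/(1354/3) = -206335*1/9844 + 70*(3/1354) = -206335/9844 + 105/677 = -138655175/6664388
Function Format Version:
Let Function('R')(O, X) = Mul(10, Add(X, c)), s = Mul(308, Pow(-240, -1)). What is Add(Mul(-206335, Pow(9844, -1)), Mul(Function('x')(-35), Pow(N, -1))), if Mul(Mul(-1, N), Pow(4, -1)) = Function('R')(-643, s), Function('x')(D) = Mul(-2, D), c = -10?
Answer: Rational(-138655175, 6664388) ≈ -20.805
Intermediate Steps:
s = Rational(-77, 60) (s = Mul(308, Rational(-1, 240)) = Rational(-77, 60) ≈ -1.2833)
Function('R')(O, X) = Add(-100, Mul(10, X)) (Function('R')(O, X) = Mul(10, Add(X, -10)) = Mul(10, Add(-10, X)) = Add(-100, Mul(10, X)))
N = Rational(1354, 3) (N = Mul(-4, Add(-100, Mul(10, Rational(-77, 60)))) = Mul(-4, Add(-100, Rational(-77, 6))) = Mul(-4, Rational(-677, 6)) = Rational(1354, 3) ≈ 451.33)
Add(Mul(-206335, Pow(9844, -1)), Mul(Function('x')(-35), Pow(N, -1))) = Add(Mul(-206335, Pow(9844, -1)), Mul(Mul(-2, -35), Pow(Rational(1354, 3), -1))) = Add(Mul(-206335, Rational(1, 9844)), Mul(70, Rational(3, 1354))) = Add(Rational(-206335, 9844), Rational(105, 677)) = Rational(-138655175, 6664388)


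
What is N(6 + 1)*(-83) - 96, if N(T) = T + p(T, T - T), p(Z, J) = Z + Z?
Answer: -1839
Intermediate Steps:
p(Z, J) = 2*Z
N(T) = 3*T (N(T) = T + 2*T = 3*T)
N(6 + 1)*(-83) - 96 = (3*(6 + 1))*(-83) - 96 = (3*7)*(-83) - 96 = 21*(-83) - 96 = -1743 - 96 = -1839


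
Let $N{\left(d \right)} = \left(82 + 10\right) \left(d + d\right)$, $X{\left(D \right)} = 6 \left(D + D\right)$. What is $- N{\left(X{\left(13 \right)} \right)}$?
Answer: $-28704$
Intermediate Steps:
$X{\left(D \right)} = 12 D$ ($X{\left(D \right)} = 6 \cdot 2 D = 12 D$)
$N{\left(d \right)} = 184 d$ ($N{\left(d \right)} = 92 \cdot 2 d = 184 d$)
$- N{\left(X{\left(13 \right)} \right)} = - 184 \cdot 12 \cdot 13 = - 184 \cdot 156 = \left(-1\right) 28704 = -28704$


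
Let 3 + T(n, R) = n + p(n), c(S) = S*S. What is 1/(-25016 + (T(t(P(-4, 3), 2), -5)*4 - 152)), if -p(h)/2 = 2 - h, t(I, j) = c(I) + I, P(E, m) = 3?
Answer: -1/25052 ≈ -3.9917e-5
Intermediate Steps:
c(S) = S²
t(I, j) = I + I² (t(I, j) = I² + I = I + I²)
p(h) = -4 + 2*h (p(h) = -2*(2 - h) = -4 + 2*h)
T(n, R) = -7 + 3*n (T(n, R) = -3 + (n + (-4 + 2*n)) = -3 + (-4 + 3*n) = -7 + 3*n)
1/(-25016 + (T(t(P(-4, 3), 2), -5)*4 - 152)) = 1/(-25016 + ((-7 + 3*(3*(1 + 3)))*4 - 152)) = 1/(-25016 + ((-7 + 3*(3*4))*4 - 152)) = 1/(-25016 + ((-7 + 3*12)*4 - 152)) = 1/(-25016 + ((-7 + 36)*4 - 152)) = 1/(-25016 + (29*4 - 152)) = 1/(-25016 + (116 - 152)) = 1/(-25016 - 36) = 1/(-25052) = -1/25052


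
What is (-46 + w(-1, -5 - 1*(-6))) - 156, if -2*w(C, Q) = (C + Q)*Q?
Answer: -202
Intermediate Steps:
w(C, Q) = -Q*(C + Q)/2 (w(C, Q) = -(C + Q)*Q/2 = -Q*(C + Q)/2)
(-46 + w(-1, -5 - 1*(-6))) - 156 = (-46 - (-5 - 1*(-6))*(-1 + (-5 - 1*(-6)))/2) - 156 = (-46 - (-5 + 6)*(-1 + (-5 + 6))/2) - 156 = (-46 - ½*1*(-1 + 1)) - 156 = (-46 - ½*1*0) - 156 = (-46 + 0) - 156 = -46 - 156 = -202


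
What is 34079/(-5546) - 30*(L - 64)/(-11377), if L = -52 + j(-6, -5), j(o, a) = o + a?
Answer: -408847043/63096842 ≈ -6.4797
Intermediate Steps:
j(o, a) = a + o
L = -63 (L = -52 + (-5 - 6) = -52 - 11 = -63)
34079/(-5546) - 30*(L - 64)/(-11377) = 34079/(-5546) - 30*(-63 - 64)/(-11377) = 34079*(-1/5546) - 30*(-127)*(-1/11377) = -34079/5546 + 3810*(-1/11377) = -34079/5546 - 3810/11377 = -408847043/63096842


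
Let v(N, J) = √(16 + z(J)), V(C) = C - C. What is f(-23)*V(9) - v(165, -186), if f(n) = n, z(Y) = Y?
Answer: -I*√170 ≈ -13.038*I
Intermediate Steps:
V(C) = 0
v(N, J) = √(16 + J)
f(-23)*V(9) - v(165, -186) = -23*0 - √(16 - 186) = 0 - √(-170) = 0 - I*√170 = -I*√170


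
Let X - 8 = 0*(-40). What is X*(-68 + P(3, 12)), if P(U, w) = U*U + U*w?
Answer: -184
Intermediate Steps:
X = 8 (X = 8 + 0*(-40) = 8 + 0 = 8)
P(U, w) = U² + U*w
X*(-68 + P(3, 12)) = 8*(-68 + 3*(3 + 12)) = 8*(-68 + 3*15) = 8*(-68 + 45) = 8*(-23) = -184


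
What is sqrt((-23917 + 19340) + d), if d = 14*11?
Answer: I*sqrt(4423) ≈ 66.506*I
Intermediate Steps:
d = 154
sqrt((-23917 + 19340) + d) = sqrt((-23917 + 19340) + 154) = sqrt(-4577 + 154) = sqrt(-4423) = I*sqrt(4423)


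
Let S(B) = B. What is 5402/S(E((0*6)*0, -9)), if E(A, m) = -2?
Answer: -2701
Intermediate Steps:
5402/S(E((0*6)*0, -9)) = 5402/(-2) = 5402*(-1/2) = -2701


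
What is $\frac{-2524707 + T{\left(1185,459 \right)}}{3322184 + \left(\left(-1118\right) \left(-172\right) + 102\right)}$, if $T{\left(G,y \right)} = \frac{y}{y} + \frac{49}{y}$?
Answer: $- \frac{1158840005}{1613193138} \approx -0.71835$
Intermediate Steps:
$T{\left(G,y \right)} = 1 + \frac{49}{y}$
$\frac{-2524707 + T{\left(1185,459 \right)}}{3322184 + \left(\left(-1118\right) \left(-172\right) + 102\right)} = \frac{-2524707 + \frac{49 + 459}{459}}{3322184 + \left(\left(-1118\right) \left(-172\right) + 102\right)} = \frac{-2524707 + \frac{1}{459} \cdot 508}{3322184 + \left(192296 + 102\right)} = \frac{-2524707 + \frac{508}{459}}{3322184 + 192398} = - \frac{1158840005}{459 \cdot 3514582} = \left(- \frac{1158840005}{459}\right) \frac{1}{3514582} = - \frac{1158840005}{1613193138}$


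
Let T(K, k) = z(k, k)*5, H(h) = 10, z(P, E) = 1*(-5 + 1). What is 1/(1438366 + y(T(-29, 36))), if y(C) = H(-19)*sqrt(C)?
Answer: 719183/1034448375978 - 5*I*sqrt(5)/517224187989 ≈ 6.9523e-7 - 2.1616e-11*I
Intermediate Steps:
z(P, E) = -4 (z(P, E) = 1*(-4) = -4)
T(K, k) = -20 (T(K, k) = -4*5 = -20)
y(C) = 10*sqrt(C)
1/(1438366 + y(T(-29, 36))) = 1/(1438366 + 10*sqrt(-20)) = 1/(1438366 + 10*(2*I*sqrt(5))) = 1/(1438366 + 20*I*sqrt(5))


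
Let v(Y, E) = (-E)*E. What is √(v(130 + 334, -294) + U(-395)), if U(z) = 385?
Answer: I*√86051 ≈ 293.34*I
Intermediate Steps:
v(Y, E) = -E²
√(v(130 + 334, -294) + U(-395)) = √(-1*(-294)² + 385) = √(-1*86436 + 385) = √(-86436 + 385) = √(-86051) = I*√86051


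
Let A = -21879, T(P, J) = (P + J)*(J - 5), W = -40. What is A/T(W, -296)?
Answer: -7293/33712 ≈ -0.21633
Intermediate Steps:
T(P, J) = (-5 + J)*(J + P) (T(P, J) = (J + P)*(-5 + J) = (-5 + J)*(J + P))
A/T(W, -296) = -21879/((-296)² - 5*(-296) - 5*(-40) - 296*(-40)) = -21879/(87616 + 1480 + 200 + 11840) = -21879/101136 = -21879*1/101136 = -7293/33712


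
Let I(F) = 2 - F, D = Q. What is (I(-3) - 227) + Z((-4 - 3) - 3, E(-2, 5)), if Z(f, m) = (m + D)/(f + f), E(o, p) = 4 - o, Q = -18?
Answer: -1107/5 ≈ -221.40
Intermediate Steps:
D = -18
Z(f, m) = (-18 + m)/(2*f) (Z(f, m) = (m - 18)/(f + f) = (-18 + m)/((2*f)) = (-18 + m)*(1/(2*f)) = (-18 + m)/(2*f))
(I(-3) - 227) + Z((-4 - 3) - 3, E(-2, 5)) = ((2 - 1*(-3)) - 227) + (-18 + (4 - 1*(-2)))/(2*((-4 - 3) - 3)) = ((2 + 3) - 227) + (-18 + (4 + 2))/(2*(-7 - 3)) = (5 - 227) + (½)*(-18 + 6)/(-10) = -222 + (½)*(-⅒)*(-12) = -222 + ⅗ = -1107/5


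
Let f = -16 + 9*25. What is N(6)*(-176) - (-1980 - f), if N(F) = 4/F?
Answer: 6215/3 ≈ 2071.7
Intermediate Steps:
f = 209 (f = -16 + 225 = 209)
N(6)*(-176) - (-1980 - f) = (4/6)*(-176) - (-1980 - 1*209) = (4*(⅙))*(-176) - (-1980 - 209) = (⅔)*(-176) - 1*(-2189) = -352/3 + 2189 = 6215/3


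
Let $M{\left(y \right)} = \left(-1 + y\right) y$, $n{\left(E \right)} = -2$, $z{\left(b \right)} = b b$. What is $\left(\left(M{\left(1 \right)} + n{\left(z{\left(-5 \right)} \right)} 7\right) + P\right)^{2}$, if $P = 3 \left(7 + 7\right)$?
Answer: $784$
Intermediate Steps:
$z{\left(b \right)} = b^{2}$
$M{\left(y \right)} = y \left(-1 + y\right)$
$P = 42$ ($P = 3 \cdot 14 = 42$)
$\left(\left(M{\left(1 \right)} + n{\left(z{\left(-5 \right)} \right)} 7\right) + P\right)^{2} = \left(\left(1 \left(-1 + 1\right) - 14\right) + 42\right)^{2} = \left(\left(1 \cdot 0 - 14\right) + 42\right)^{2} = \left(\left(0 - 14\right) + 42\right)^{2} = \left(-14 + 42\right)^{2} = 28^{2} = 784$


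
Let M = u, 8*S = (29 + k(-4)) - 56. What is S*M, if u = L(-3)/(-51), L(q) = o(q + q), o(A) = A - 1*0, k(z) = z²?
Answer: -11/68 ≈ -0.16176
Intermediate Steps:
o(A) = A (o(A) = A + 0 = A)
L(q) = 2*q (L(q) = q + q = 2*q)
S = -11/8 (S = ((29 + (-4)²) - 56)/8 = ((29 + 16) - 56)/8 = (45 - 56)/8 = (⅛)*(-11) = -11/8 ≈ -1.3750)
u = 2/17 (u = (2*(-3))/(-51) = -6*(-1/51) = 2/17 ≈ 0.11765)
M = 2/17 ≈ 0.11765
S*M = -11/8*2/17 = -11/68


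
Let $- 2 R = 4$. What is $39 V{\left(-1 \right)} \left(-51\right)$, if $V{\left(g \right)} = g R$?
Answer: $-3978$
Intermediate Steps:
$R = -2$ ($R = \left(- \frac{1}{2}\right) 4 = -2$)
$V{\left(g \right)} = - 2 g$ ($V{\left(g \right)} = g \left(-2\right) = - 2 g$)
$39 V{\left(-1 \right)} \left(-51\right) = 39 \left(\left(-2\right) \left(-1\right)\right) \left(-51\right) = 39 \cdot 2 \left(-51\right) = 78 \left(-51\right) = -3978$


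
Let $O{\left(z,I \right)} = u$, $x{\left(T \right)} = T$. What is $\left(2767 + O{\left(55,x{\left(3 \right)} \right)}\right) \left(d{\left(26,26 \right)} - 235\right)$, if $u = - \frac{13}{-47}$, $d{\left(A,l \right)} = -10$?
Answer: $- \frac{31865190}{47} \approx -6.7798 \cdot 10^{5}$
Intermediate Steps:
$u = \frac{13}{47}$ ($u = \left(-13\right) \left(- \frac{1}{47}\right) = \frac{13}{47} \approx 0.2766$)
$O{\left(z,I \right)} = \frac{13}{47}$
$\left(2767 + O{\left(55,x{\left(3 \right)} \right)}\right) \left(d{\left(26,26 \right)} - 235\right) = \left(2767 + \frac{13}{47}\right) \left(-10 - 235\right) = \frac{130062}{47} \left(-245\right) = - \frac{31865190}{47}$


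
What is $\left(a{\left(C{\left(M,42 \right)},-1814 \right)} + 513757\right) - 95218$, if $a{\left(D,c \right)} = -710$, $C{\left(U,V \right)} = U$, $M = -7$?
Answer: $417829$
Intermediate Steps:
$\left(a{\left(C{\left(M,42 \right)},-1814 \right)} + 513757\right) - 95218 = \left(-710 + 513757\right) - 95218 = 513047 - 95218 = 417829$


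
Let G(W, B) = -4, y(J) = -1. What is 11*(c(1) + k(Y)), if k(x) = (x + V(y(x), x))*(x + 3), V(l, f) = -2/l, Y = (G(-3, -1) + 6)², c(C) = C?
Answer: 473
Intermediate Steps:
Y = 4 (Y = (-4 + 6)² = 2² = 4)
k(x) = (2 + x)*(3 + x) (k(x) = (x - 2/(-1))*(x + 3) = (x - 2*(-1))*(3 + x) = (x + 2)*(3 + x) = (2 + x)*(3 + x))
11*(c(1) + k(Y)) = 11*(1 + (6 + 4² + 5*4)) = 11*(1 + (6 + 16 + 20)) = 11*(1 + 42) = 11*43 = 473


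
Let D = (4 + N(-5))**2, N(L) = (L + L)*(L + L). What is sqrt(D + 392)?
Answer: 2*sqrt(2802) ≈ 105.87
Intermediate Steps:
N(L) = 4*L**2 (N(L) = (2*L)*(2*L) = 4*L**2)
D = 10816 (D = (4 + 4*(-5)**2)**2 = (4 + 4*25)**2 = (4 + 100)**2 = 104**2 = 10816)
sqrt(D + 392) = sqrt(10816 + 392) = sqrt(11208) = 2*sqrt(2802)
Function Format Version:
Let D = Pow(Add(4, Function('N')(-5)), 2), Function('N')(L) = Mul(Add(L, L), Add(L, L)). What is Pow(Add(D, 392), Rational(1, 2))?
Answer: Mul(2, Pow(2802, Rational(1, 2))) ≈ 105.87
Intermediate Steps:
Function('N')(L) = Mul(4, Pow(L, 2)) (Function('N')(L) = Mul(Mul(2, L), Mul(2, L)) = Mul(4, Pow(L, 2)))
D = 10816 (D = Pow(Add(4, Mul(4, Pow(-5, 2))), 2) = Pow(Add(4, Mul(4, 25)), 2) = Pow(Add(4, 100), 2) = Pow(104, 2) = 10816)
Pow(Add(D, 392), Rational(1, 2)) = Pow(Add(10816, 392), Rational(1, 2)) = Pow(11208, Rational(1, 2)) = Mul(2, Pow(2802, Rational(1, 2)))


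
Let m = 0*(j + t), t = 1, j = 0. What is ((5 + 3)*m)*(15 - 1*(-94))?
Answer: 0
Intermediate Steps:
m = 0 (m = 0*(0 + 1) = 0*1 = 0)
((5 + 3)*m)*(15 - 1*(-94)) = ((5 + 3)*0)*(15 - 1*(-94)) = (8*0)*(15 + 94) = 0*109 = 0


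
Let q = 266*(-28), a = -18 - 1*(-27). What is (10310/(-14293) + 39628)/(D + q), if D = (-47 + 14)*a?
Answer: -566392694/110699285 ≈ -5.1165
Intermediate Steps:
a = 9 (a = -18 + 27 = 9)
q = -7448
D = -297 (D = (-47 + 14)*9 = -33*9 = -297)
(10310/(-14293) + 39628)/(D + q) = (10310/(-14293) + 39628)/(-297 - 7448) = (10310*(-1/14293) + 39628)/(-7745) = (-10310/14293 + 39628)*(-1/7745) = (566392694/14293)*(-1/7745) = -566392694/110699285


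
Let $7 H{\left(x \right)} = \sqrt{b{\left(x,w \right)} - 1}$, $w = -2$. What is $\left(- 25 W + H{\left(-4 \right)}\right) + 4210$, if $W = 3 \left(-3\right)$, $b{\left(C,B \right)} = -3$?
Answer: $4435 + \frac{2 i}{7} \approx 4435.0 + 0.28571 i$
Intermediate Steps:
$H{\left(x \right)} = \frac{2 i}{7}$ ($H{\left(x \right)} = \frac{\sqrt{-3 - 1}}{7} = \frac{\sqrt{-4}}{7} = \frac{2 i}{7}$)
$W = -9$
$\left(- 25 W + H{\left(-4 \right)}\right) + 4210 = \left(\left(-25\right) \left(-9\right) + \frac{2 i}{7}\right) + 4210 = \left(225 + \frac{2 i}{7}\right) + 4210 = 4435 + \frac{2 i}{7}$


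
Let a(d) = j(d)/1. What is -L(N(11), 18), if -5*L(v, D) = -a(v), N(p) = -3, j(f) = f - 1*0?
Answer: ⅗ ≈ 0.60000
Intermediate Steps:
j(f) = f (j(f) = f + 0 = f)
a(d) = d (a(d) = d/1 = d*1 = d)
L(v, D) = v/5 (L(v, D) = -(-1)*v/5 = v/5)
-L(N(11), 18) = -(-3)/5 = -1*(-⅗) = ⅗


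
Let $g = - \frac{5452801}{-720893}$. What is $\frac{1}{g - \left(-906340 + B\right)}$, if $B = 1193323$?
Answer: $- \frac{720893}{206878583018} \approx -3.4846 \cdot 10^{-6}$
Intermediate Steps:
$g = \frac{5452801}{720893}$ ($g = \left(-5452801\right) \left(- \frac{1}{720893}\right) = \frac{5452801}{720893} \approx 7.5639$)
$\frac{1}{g - \left(-906340 + B\right)} = \frac{1}{\frac{5452801}{720893} + \left(906340 - 1193323\right)} = \frac{1}{\frac{5452801}{720893} - 286983} = \frac{1}{- \frac{206878583018}{720893}} = - \frac{720893}{206878583018}$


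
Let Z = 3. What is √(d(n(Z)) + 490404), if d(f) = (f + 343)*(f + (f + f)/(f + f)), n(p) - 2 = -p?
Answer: 2*√122601 ≈ 700.29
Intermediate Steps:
n(p) = 2 - p
d(f) = (1 + f)*(343 + f) (d(f) = (343 + f)*(f + (2*f)/((2*f))) = (343 + f)*(f + (2*f)*(1/(2*f))) = (343 + f)*(f + 1) = (343 + f)*(1 + f) = (1 + f)*(343 + f))
√(d(n(Z)) + 490404) = √((343 + (2 - 1*3)² + 344*(2 - 1*3)) + 490404) = √((343 + (2 - 3)² + 344*(2 - 3)) + 490404) = √((343 + (-1)² + 344*(-1)) + 490404) = √((343 + 1 - 344) + 490404) = √(0 + 490404) = √490404 = 2*√122601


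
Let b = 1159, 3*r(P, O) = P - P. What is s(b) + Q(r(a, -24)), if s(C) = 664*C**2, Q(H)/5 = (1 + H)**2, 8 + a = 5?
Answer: 891938589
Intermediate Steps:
a = -3 (a = -8 + 5 = -3)
r(P, O) = 0 (r(P, O) = (P - P)/3 = (1/3)*0 = 0)
Q(H) = 5*(1 + H)**2
s(b) + Q(r(a, -24)) = 664*1159**2 + 5*(1 + 0)**2 = 664*1343281 + 5*1**2 = 891938584 + 5*1 = 891938584 + 5 = 891938589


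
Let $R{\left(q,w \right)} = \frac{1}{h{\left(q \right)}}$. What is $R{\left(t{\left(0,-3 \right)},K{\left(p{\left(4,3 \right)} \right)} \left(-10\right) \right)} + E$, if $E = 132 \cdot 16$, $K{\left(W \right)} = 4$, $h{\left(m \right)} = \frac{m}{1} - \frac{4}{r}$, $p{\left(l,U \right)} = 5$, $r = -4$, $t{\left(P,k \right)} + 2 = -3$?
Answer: $\frac{8447}{4} \approx 2111.8$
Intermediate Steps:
$t{\left(P,k \right)} = -5$ ($t{\left(P,k \right)} = -2 - 3 = -5$)
$h{\left(m \right)} = 1 + m$ ($h{\left(m \right)} = \frac{m}{1} - \frac{4}{-4} = m 1 - -1 = m + 1 = 1 + m$)
$R{\left(q,w \right)} = \frac{1}{1 + q}$
$E = 2112$
$R{\left(t{\left(0,-3 \right)},K{\left(p{\left(4,3 \right)} \right)} \left(-10\right) \right)} + E = \frac{1}{1 - 5} + 2112 = \frac{1}{-4} + 2112 = - \frac{1}{4} + 2112 = \frac{8447}{4}$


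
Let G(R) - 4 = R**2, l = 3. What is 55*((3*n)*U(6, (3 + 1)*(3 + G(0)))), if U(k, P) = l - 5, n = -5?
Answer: 1650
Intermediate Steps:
G(R) = 4 + R**2
U(k, P) = -2 (U(k, P) = 3 - 5 = -2)
55*((3*n)*U(6, (3 + 1)*(3 + G(0)))) = 55*((3*(-5))*(-2)) = 55*(-15*(-2)) = 55*30 = 1650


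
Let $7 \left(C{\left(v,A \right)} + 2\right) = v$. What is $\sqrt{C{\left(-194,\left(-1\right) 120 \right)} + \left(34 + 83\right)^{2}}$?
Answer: $\frac{\sqrt{669305}}{7} \approx 116.87$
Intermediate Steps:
$C{\left(v,A \right)} = -2 + \frac{v}{7}$
$\sqrt{C{\left(-194,\left(-1\right) 120 \right)} + \left(34 + 83\right)^{2}} = \sqrt{\left(-2 + \frac{1}{7} \left(-194\right)\right) + \left(34 + 83\right)^{2}} = \sqrt{\left(-2 - \frac{194}{7}\right) + 117^{2}} = \sqrt{- \frac{208}{7} + 13689} = \sqrt{\frac{95615}{7}} = \frac{\sqrt{669305}}{7}$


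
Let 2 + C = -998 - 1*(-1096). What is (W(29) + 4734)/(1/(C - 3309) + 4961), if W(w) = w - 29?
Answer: 7605171/7969846 ≈ 0.95424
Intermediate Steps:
W(w) = -29 + w
C = 96 (C = -2 + (-998 - 1*(-1096)) = -2 + (-998 + 1096) = -2 + 98 = 96)
(W(29) + 4734)/(1/(C - 3309) + 4961) = ((-29 + 29) + 4734)/(1/(96 - 3309) + 4961) = (0 + 4734)/(1/(-3213) + 4961) = 4734/(-1/3213 + 4961) = 4734/(15939692/3213) = 4734*(3213/15939692) = 7605171/7969846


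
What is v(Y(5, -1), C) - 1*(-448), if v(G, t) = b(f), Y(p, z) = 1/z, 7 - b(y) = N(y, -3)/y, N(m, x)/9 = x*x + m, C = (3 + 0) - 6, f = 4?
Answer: 1703/4 ≈ 425.75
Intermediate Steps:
C = -3 (C = 3 - 6 = -3)
N(m, x) = 9*m + 9*x² (N(m, x) = 9*(x*x + m) = 9*(x² + m) = 9*(m + x²) = 9*m + 9*x²)
b(y) = 7 - (81 + 9*y)/y (b(y) = 7 - (9*y + 9*(-3)²)/y = 7 - (9*y + 9*9)/y = 7 - (9*y + 81)/y = 7 - (81 + 9*y)/y)
v(G, t) = -89/4 (v(G, t) = -2 - 81/4 = -89/4)
v(Y(5, -1), C) - 1*(-448) = -89/4 - 1*(-448) = -89/4 + 448 = 1703/4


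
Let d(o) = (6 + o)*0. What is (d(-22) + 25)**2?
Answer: 625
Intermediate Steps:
d(o) = 0
(d(-22) + 25)**2 = (0 + 25)**2 = 25**2 = 625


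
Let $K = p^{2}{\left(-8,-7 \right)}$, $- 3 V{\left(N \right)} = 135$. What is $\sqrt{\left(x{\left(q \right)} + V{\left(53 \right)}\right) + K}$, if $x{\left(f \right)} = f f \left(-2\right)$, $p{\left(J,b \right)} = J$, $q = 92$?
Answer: $i \sqrt{16909} \approx 130.03 i$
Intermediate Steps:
$V{\left(N \right)} = -45$ ($V{\left(N \right)} = \left(- \frac{1}{3}\right) 135 = -45$)
$K = 64$ ($K = \left(-8\right)^{2} = 64$)
$x{\left(f \right)} = - 2 f^{2}$ ($x{\left(f \right)} = f^{2} \left(-2\right) = - 2 f^{2}$)
$\sqrt{\left(x{\left(q \right)} + V{\left(53 \right)}\right) + K} = \sqrt{\left(- 2 \cdot 92^{2} - 45\right) + 64} = \sqrt{\left(\left(-2\right) 8464 - 45\right) + 64} = \sqrt{\left(-16928 - 45\right) + 64} = \sqrt{-16973 + 64} = \sqrt{-16909} = i \sqrt{16909}$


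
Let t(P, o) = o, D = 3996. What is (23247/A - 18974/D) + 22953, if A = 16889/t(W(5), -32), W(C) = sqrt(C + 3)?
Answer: 772884581431/33744222 ≈ 22904.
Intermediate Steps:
W(C) = sqrt(3 + C)
A = -16889/32 (A = 16889/(-32) = 16889*(-1/32) = -16889/32 ≈ -527.78)
(23247/A - 18974/D) + 22953 = (23247/(-16889/32) - 18974/3996) + 22953 = (23247*(-32/16889) - 18974*1/3996) + 22953 = (-743904/16889 - 9487/1998) + 22953 = -1646546135/33744222 + 22953 = 772884581431/33744222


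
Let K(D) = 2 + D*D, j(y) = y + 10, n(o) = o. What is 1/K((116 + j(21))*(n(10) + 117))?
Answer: 1/348531563 ≈ 2.8692e-9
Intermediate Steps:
j(y) = 10 + y
K(D) = 2 + D²
1/K((116 + j(21))*(n(10) + 117)) = 1/(2 + ((116 + (10 + 21))*(10 + 117))²) = 1/(2 + ((116 + 31)*127)²) = 1/(2 + (147*127)²) = 1/(2 + 18669²) = 1/(2 + 348531561) = 1/348531563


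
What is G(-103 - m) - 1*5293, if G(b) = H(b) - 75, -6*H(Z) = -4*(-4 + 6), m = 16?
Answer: -16100/3 ≈ -5366.7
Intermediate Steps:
H(Z) = 4/3 (H(Z) = -(-2)*(-4 + 6)/3 = -(-2)*2/3 = -1/6*(-8) = 4/3)
G(b) = -221/3 (G(b) = 4/3 - 75 = -221/3)
G(-103 - m) - 1*5293 = -221/3 - 1*5293 = -221/3 - 5293 = -16100/3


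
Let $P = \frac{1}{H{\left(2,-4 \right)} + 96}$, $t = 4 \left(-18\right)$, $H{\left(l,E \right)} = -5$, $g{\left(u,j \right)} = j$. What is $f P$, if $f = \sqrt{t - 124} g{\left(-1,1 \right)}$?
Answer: $\frac{2 i}{13} \approx 0.15385 i$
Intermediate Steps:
$t = -72$
$P = \frac{1}{91}$ ($P = \frac{1}{-5 + 96} = \frac{1}{91} \approx 0.010989$)
$f = 14 i$ ($f = \sqrt{-72 - 124} \cdot 1 = \sqrt{-196} \cdot 1 = 14 i 1 = 14 i \approx 14.0 i$)
$f P = 14 i \frac{1}{91} = \frac{2 i}{13}$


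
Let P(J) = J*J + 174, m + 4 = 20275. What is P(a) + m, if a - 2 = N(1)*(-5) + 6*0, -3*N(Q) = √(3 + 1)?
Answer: 184261/9 ≈ 20473.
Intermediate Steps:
m = 20271 (m = -4 + 20275 = 20271)
N(Q) = -⅔ (N(Q) = -√(3 + 1)/3 = -√4/3 = -⅓*2 = -⅔)
a = 16/3 (a = 2 + (-⅔*(-5) + 6*0) = 2 + (10/3 + 0) = 2 + 10/3 = 16/3 ≈ 5.3333)
P(J) = 174 + J² (P(J) = J² + 174 = 174 + J²)
P(a) + m = (174 + (16/3)²) + 20271 = (174 + 256/9) + 20271 = 1822/9 + 20271 = 184261/9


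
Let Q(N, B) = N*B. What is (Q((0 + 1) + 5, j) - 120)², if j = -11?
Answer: 34596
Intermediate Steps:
Q(N, B) = B*N
(Q((0 + 1) + 5, j) - 120)² = (-11*((0 + 1) + 5) - 120)² = (-11*(1 + 5) - 120)² = (-11*6 - 120)² = (-66 - 120)² = (-186)² = 34596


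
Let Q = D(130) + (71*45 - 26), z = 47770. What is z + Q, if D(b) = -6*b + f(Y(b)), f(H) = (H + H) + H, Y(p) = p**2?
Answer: 100859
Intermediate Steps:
f(H) = 3*H (f(H) = 2*H + H = 3*H)
D(b) = -6*b + 3*b**2
Q = 53089 (Q = 3*130*(-2 + 130) + (71*45 - 26) = 3*130*128 + (3195 - 26) = 49920 + 3169 = 53089)
z + Q = 47770 + 53089 = 100859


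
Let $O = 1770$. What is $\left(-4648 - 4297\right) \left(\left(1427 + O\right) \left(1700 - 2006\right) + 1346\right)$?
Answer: $8738692520$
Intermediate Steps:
$\left(-4648 - 4297\right) \left(\left(1427 + O\right) \left(1700 - 2006\right) + 1346\right) = \left(-4648 - 4297\right) \left(\left(1427 + 1770\right) \left(1700 - 2006\right) + 1346\right) = - 8945 \left(3197 \left(-306\right) + 1346\right) = - 8945 \left(-978282 + 1346\right) = \left(-8945\right) \left(-976936\right) = 8738692520$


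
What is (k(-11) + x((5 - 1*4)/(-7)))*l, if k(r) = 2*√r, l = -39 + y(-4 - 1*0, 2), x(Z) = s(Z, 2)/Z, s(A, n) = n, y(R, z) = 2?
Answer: 518 - 74*I*√11 ≈ 518.0 - 245.43*I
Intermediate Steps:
x(Z) = 2/Z
l = -37 (l = -39 + 2 = -37)
(k(-11) + x((5 - 1*4)/(-7)))*l = (2*√(-11) + 2/(((5 - 1*4)/(-7))))*(-37) = (2*(I*√11) + 2/(((5 - 4)*(-⅐))))*(-37) = (2*I*√11 + 2/((1*(-⅐))))*(-37) = (2*I*√11 + 2/(-⅐))*(-37) = (2*I*√11 + 2*(-7))*(-37) = (2*I*√11 - 14)*(-37) = (-14 + 2*I*√11)*(-37) = 518 - 74*I*√11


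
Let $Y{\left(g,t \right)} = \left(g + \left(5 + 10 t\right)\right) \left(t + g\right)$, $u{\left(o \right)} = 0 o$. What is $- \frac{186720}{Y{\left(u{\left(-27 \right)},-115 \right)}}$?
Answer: $- \frac{37344}{26335} \approx -1.418$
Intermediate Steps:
$u{\left(o \right)} = 0$
$Y{\left(g,t \right)} = \left(g + t\right) \left(5 + g + 10 t\right)$ ($Y{\left(g,t \right)} = \left(5 + g + 10 t\right) \left(g + t\right) = \left(g + t\right) \left(5 + g + 10 t\right)$)
$- \frac{186720}{Y{\left(u{\left(-27 \right)},-115 \right)}} = - \frac{186720}{0^{2} + 5 \cdot 0 + 5 \left(-115\right) + 10 \left(-115\right)^{2} + 11 \cdot 0 \left(-115\right)} = - \frac{186720}{0 + 0 - 575 + 10 \cdot 13225 + 0} = - \frac{186720}{0 + 0 - 575 + 132250 + 0} = - \frac{186720}{131675} = \left(-186720\right) \frac{1}{131675} = - \frac{37344}{26335}$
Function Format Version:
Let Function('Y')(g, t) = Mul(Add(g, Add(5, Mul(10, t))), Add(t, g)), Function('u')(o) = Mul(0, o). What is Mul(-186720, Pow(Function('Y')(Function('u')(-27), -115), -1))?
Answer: Rational(-37344, 26335) ≈ -1.4180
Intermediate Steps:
Function('u')(o) = 0
Function('Y')(g, t) = Mul(Add(g, t), Add(5, g, Mul(10, t))) (Function('Y')(g, t) = Mul(Add(5, g, Mul(10, t)), Add(g, t)) = Mul(Add(g, t), Add(5, g, Mul(10, t))))
Mul(-186720, Pow(Function('Y')(Function('u')(-27), -115), -1)) = Mul(-186720, Pow(Add(Pow(0, 2), Mul(5, 0), Mul(5, -115), Mul(10, Pow(-115, 2)), Mul(11, 0, -115)), -1)) = Mul(-186720, Pow(Add(0, 0, -575, Mul(10, 13225), 0), -1)) = Mul(-186720, Pow(Add(0, 0, -575, 132250, 0), -1)) = Mul(-186720, Pow(131675, -1)) = Mul(-186720, Rational(1, 131675)) = Rational(-37344, 26335)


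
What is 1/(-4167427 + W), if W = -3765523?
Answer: -1/7932950 ≈ -1.2606e-7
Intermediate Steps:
1/(-4167427 + W) = 1/(-4167427 - 3765523) = 1/(-7932950) = -1/7932950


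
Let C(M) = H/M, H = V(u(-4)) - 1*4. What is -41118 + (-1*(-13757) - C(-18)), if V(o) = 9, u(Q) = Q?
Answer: -492493/18 ≈ -27361.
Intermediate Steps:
H = 5 (H = 9 - 1*4 = 9 - 4 = 5)
C(M) = 5/M
-41118 + (-1*(-13757) - C(-18)) = -41118 + (-1*(-13757) - 5/(-18)) = -41118 + (13757 - 5*(-1)/18) = -41118 + (13757 - 1*(-5/18)) = -41118 + (13757 + 5/18) = -41118 + 247631/18 = -492493/18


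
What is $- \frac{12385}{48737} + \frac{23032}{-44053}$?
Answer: $- \frac{1668106989}{2147011061} \approx -0.77694$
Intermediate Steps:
$- \frac{12385}{48737} + \frac{23032}{-44053} = \left(-12385\right) \frac{1}{48737} + 23032 \left(- \frac{1}{44053}\right) = - \frac{12385}{48737} - \frac{23032}{44053} = - \frac{1668106989}{2147011061}$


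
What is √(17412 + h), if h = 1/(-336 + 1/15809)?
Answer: √491287567938314741/5311823 ≈ 131.95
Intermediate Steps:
h = -15809/5311823 (h = 1/(-336 + 1/15809) = 1/(-5311823/15809) = -15809/5311823 ≈ -0.0029762)
√(17412 + h) = √(17412 - 15809/5311823) = √(92489446267/5311823) = √491287567938314741/5311823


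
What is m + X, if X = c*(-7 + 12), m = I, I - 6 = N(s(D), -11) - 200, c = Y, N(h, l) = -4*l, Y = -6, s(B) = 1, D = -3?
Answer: -180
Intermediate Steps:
c = -6
I = -150 (I = 6 + (-4*(-11) - 200) = 6 + (44 - 200) = 6 - 156 = -150)
m = -150
X = -30 (X = -6*(-7 + 12) = -6*5 = -30)
m + X = -150 - 30 = -180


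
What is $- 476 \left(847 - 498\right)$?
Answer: $-166124$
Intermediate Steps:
$- 476 \left(847 - 498\right) = \left(-476\right) 349 = -166124$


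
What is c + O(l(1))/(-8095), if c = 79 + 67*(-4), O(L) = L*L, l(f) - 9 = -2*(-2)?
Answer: -1530124/8095 ≈ -189.02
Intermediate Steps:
l(f) = 13 (l(f) = 9 - 2*(-2) = 9 + 4 = 13)
O(L) = L²
c = -189 (c = 79 - 268 = -189)
c + O(l(1))/(-8095) = -189 + 13²/(-8095) = -189 + 169*(-1/8095) = -189 - 169/8095 = -1530124/8095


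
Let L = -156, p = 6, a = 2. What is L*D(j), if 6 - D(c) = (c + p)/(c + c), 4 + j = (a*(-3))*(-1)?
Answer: -624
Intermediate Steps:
j = 2 (j = -4 + (2*(-3))*(-1) = -4 - 6*(-1) = -4 + 6 = 2)
D(c) = 6 - (6 + c)/(2*c) (D(c) = 6 - (c + 6)/(c + c) = 6 - (6 + c)/(2*c))
L*D(j) = -156*(11/2 - 3/2) = -156*4 = -624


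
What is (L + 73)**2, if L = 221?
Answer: 86436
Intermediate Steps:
(L + 73)**2 = (221 + 73)**2 = 294**2 = 86436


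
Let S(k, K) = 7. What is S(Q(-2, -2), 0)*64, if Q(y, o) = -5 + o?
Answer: 448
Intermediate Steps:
S(Q(-2, -2), 0)*64 = 7*64 = 448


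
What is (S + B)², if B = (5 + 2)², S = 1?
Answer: 2500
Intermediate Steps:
B = 49 (B = 7² = 49)
(S + B)² = (1 + 49)² = 50² = 2500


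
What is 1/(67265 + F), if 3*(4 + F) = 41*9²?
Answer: 1/68368 ≈ 1.4627e-5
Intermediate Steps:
F = 1103 (F = -4 + (41*9²)/3 = -4 + (41*81)/3 = -4 + (⅓)*3321 = -4 + 1107 = 1103)
1/(67265 + F) = 1/(67265 + 1103) = 1/68368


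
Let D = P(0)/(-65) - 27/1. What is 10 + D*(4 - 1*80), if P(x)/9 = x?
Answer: 2062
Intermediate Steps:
P(x) = 9*x
D = -27 (D = (9*0)/(-65) - 27/1 = 0*(-1/65) - 27*1 = 0 - 27 = -27)
10 + D*(4 - 1*80) = 10 - 27*(4 - 1*80) = 10 - 27*(4 - 80) = 10 - 27*(-76) = 10 + 2052 = 2062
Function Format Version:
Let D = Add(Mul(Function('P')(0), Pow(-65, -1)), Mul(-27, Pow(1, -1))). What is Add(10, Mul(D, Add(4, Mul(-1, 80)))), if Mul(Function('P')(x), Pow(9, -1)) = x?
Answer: 2062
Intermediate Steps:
Function('P')(x) = Mul(9, x)
D = -27 (D = Add(Mul(Mul(9, 0), Pow(-65, -1)), Mul(-27, Pow(1, -1))) = Add(Mul(0, Rational(-1, 65)), Mul(-27, 1)) = Add(0, -27) = -27)
Add(10, Mul(D, Add(4, Mul(-1, 80)))) = Add(10, Mul(-27, Add(4, Mul(-1, 80)))) = Add(10, Mul(-27, Add(4, -80))) = Add(10, Mul(-27, -76)) = Add(10, 2052) = 2062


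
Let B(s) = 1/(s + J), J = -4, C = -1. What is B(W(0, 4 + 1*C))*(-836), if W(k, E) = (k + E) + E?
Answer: -418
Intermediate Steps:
W(k, E) = k + 2*E (W(k, E) = (E + k) + E = k + 2*E)
B(s) = 1/(-4 + s) (B(s) = 1/(s - 4) = 1/(-4 + s))
B(W(0, 4 + 1*C))*(-836) = -836/(-4 + (0 + 2*(4 + 1*(-1)))) = -836/(-4 + (0 + 2*(4 - 1))) = -836/(-4 + (0 + 2*3)) = -836/(-4 + (0 + 6)) = -836/(-4 + 6) = -836/2 = (1/2)*(-836) = -418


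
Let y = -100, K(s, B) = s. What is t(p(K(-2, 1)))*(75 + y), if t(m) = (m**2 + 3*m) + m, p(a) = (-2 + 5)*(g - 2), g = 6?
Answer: -4800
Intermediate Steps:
p(a) = 12 (p(a) = (-2 + 5)*(6 - 2) = 3*4 = 12)
t(m) = m**2 + 4*m
t(p(K(-2, 1)))*(75 + y) = (12*(4 + 12))*(75 - 100) = (12*16)*(-25) = 192*(-25) = -4800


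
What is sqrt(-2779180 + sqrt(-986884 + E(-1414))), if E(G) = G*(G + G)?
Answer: sqrt(-2779180 + 2*sqrt(752977)) ≈ 1666.6*I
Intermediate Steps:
E(G) = 2*G**2 (E(G) = G*(2*G) = 2*G**2)
sqrt(-2779180 + sqrt(-986884 + E(-1414))) = sqrt(-2779180 + sqrt(-986884 + 2*(-1414)**2)) = sqrt(-2779180 + sqrt(-986884 + 2*1999396)) = sqrt(-2779180 + sqrt(-986884 + 3998792)) = sqrt(-2779180 + sqrt(3011908)) = sqrt(-2779180 + 2*sqrt(752977))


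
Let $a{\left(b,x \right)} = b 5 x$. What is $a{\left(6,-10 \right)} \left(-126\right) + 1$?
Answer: $37801$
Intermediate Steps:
$a{\left(b,x \right)} = 5 b x$
$a{\left(6,-10 \right)} \left(-126\right) + 1 = 5 \cdot 6 \left(-10\right) \left(-126\right) + 1 = \left(-300\right) \left(-126\right) + 1 = 37800 + 1 = 37801$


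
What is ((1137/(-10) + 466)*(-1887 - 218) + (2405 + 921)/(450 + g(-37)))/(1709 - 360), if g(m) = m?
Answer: -612547927/1114274 ≈ -549.73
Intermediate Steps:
((1137/(-10) + 466)*(-1887 - 218) + (2405 + 921)/(450 + g(-37)))/(1709 - 360) = ((1137/(-10) + 466)*(-1887 - 218) + (2405 + 921)/(450 - 37))/(1709 - 360) = ((1137*(-1/10) + 466)*(-2105) + 3326/413)/1349 = ((-1137/10 + 466)*(-2105) + 3326*(1/413))*(1/1349) = ((3523/10)*(-2105) + 3326/413)*(1/1349) = (-1483183/2 + 3326/413)*(1/1349) = -612547927/826*1/1349 = -612547927/1114274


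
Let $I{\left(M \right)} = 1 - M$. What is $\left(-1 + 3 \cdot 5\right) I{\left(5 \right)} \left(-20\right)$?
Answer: $1120$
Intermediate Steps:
$\left(-1 + 3 \cdot 5\right) I{\left(5 \right)} \left(-20\right) = \left(-1 + 3 \cdot 5\right) \left(1 - 5\right) \left(-20\right) = \left(-1 + 15\right) \left(1 - 5\right) \left(-20\right) = 14 \left(-4\right) \left(-20\right) = \left(-56\right) \left(-20\right) = 1120$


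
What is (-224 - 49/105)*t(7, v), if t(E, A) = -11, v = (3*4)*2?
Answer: 37037/15 ≈ 2469.1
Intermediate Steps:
v = 24 (v = 12*2 = 24)
(-224 - 49/105)*t(7, v) = (-224 - 49/105)*(-11) = (-224 - 49*1/105)*(-11) = (-224 - 7/15)*(-11) = -3367/15*(-11) = 37037/15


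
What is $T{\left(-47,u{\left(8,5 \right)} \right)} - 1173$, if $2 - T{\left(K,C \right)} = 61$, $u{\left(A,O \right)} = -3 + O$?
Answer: $-1232$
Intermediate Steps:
$T{\left(K,C \right)} = -59$ ($T{\left(K,C \right)} = 2 - 61 = -59$)
$T{\left(-47,u{\left(8,5 \right)} \right)} - 1173 = -59 - 1173 = -1232$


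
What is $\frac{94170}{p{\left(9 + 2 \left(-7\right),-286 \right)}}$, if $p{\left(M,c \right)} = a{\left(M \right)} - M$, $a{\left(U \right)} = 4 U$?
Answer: $-6278$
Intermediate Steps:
$p{\left(M,c \right)} = 3 M$ ($p{\left(M,c \right)} = 4 M - M = 3 M$)
$\frac{94170}{p{\left(9 + 2 \left(-7\right),-286 \right)}} = \frac{94170}{3 \left(9 + 2 \left(-7\right)\right)} = \frac{94170}{3 \left(9 - 14\right)} = \frac{94170}{3 \left(-5\right)} = \frac{94170}{-15} = 94170 \left(- \frac{1}{15}\right) = -6278$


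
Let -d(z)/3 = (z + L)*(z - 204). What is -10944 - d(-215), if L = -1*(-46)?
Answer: 201489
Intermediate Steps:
L = 46
d(z) = -3*(-204 + z)*(46 + z) (d(z) = -3*(z + 46)*(z - 204) = -3*(46 + z)*(-204 + z) = -3*(-204 + z)*(46 + z))
-10944 - d(-215) = -10944 - (28152 - 3*(-215)² + 474*(-215)) = -10944 - (28152 - 3*46225 - 101910) = -10944 - (28152 - 138675 - 101910) = -10944 - 1*(-212433) = -10944 + 212433 = 201489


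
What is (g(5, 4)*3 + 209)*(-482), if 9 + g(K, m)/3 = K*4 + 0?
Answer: -148456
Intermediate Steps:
g(K, m) = -27 + 12*K (g(K, m) = -27 + 3*(K*4 + 0) = -27 + 3*(4*K + 0) = -27 + 3*(4*K) = -27 + 12*K)
(g(5, 4)*3 + 209)*(-482) = ((-27 + 12*5)*3 + 209)*(-482) = ((-27 + 60)*3 + 209)*(-482) = (33*3 + 209)*(-482) = (99 + 209)*(-482) = 308*(-482) = -148456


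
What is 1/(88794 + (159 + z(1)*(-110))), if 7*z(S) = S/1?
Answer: 7/622561 ≈ 1.1244e-5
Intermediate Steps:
z(S) = S/7 (z(S) = (S/1)/7 = (S*1)/7 = S/7)
1/(88794 + (159 + z(1)*(-110))) = 1/(88794 + (159 + ((⅐)*1)*(-110))) = 1/(88794 + (159 + (⅐)*(-110))) = 1/(88794 + (159 - 110/7)) = 1/(88794 + 1003/7) = 1/(622561/7) = 7/622561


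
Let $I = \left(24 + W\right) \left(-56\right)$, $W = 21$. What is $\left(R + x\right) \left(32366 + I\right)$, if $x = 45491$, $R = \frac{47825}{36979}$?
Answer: $\frac{50208717454844}{36979} \approx 1.3578 \cdot 10^{9}$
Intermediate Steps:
$R = \frac{47825}{36979}$ ($R = 47825 \cdot \frac{1}{36979} = \frac{47825}{36979} \approx 1.2933$)
$I = -2520$ ($I = \left(24 + 21\right) \left(-56\right) = 45 \left(-56\right) = -2520$)
$\left(R + x\right) \left(32366 + I\right) = \left(\frac{47825}{36979} + 45491\right) \left(32366 - 2520\right) = \frac{1682259514}{36979} \cdot 29846 = \frac{50208717454844}{36979}$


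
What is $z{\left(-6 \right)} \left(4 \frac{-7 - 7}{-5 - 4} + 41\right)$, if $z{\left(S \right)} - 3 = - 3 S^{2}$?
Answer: $- \frac{14875}{3} \approx -4958.3$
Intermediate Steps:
$z{\left(S \right)} = 3 - 3 S^{2}$
$z{\left(-6 \right)} \left(4 \frac{-7 - 7}{-5 - 4} + 41\right) = \left(3 - 3 \left(-6\right)^{2}\right) \left(4 \frac{-7 - 7}{-5 - 4} + 41\right) = \left(3 - 108\right) \left(4 \left(- \frac{14}{-9}\right) + 41\right) = \left(3 - 108\right) \left(4 \left(\left(-14\right) \left(- \frac{1}{9}\right)\right) + 41\right) = - 105 \left(4 \cdot \frac{14}{9} + 41\right) = - 105 \left(\frac{56}{9} + 41\right) = \left(-105\right) \frac{425}{9} = - \frac{14875}{3}$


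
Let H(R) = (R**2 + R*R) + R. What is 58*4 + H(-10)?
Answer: 422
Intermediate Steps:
H(R) = R + 2*R**2 (H(R) = (R**2 + R**2) + R = 2*R**2 + R = R + 2*R**2)
58*4 + H(-10) = 58*4 - 10*(1 + 2*(-10)) = 232 - 10*(1 - 20) = 232 - 10*(-19) = 232 + 190 = 422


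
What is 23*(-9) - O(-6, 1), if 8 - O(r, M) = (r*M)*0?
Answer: -215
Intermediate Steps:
O(r, M) = 8 (O(r, M) = 8 - r*M*0 = 8 - M*r*0 = 8 - 1*0 = 8 + 0 = 8)
23*(-9) - O(-6, 1) = 23*(-9) - 1*8 = -207 - 8 = -215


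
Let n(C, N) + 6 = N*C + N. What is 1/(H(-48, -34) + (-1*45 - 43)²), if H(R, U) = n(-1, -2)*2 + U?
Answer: 1/7698 ≈ 0.00012990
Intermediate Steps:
n(C, N) = -6 + N + C*N (n(C, N) = -6 + (N*C + N) = -6 + (C*N + N) = -6 + (N + C*N) = -6 + N + C*N)
H(R, U) = -12 + U (H(R, U) = (-6 - 2 - 1*(-2))*2 + U = (-6 - 2 + 2)*2 + U = -6*2 + U = -12 + U)
1/(H(-48, -34) + (-1*45 - 43)²) = 1/((-12 - 34) + (-1*45 - 43)²) = 1/(-46 + (-45 - 43)²) = 1/(-46 + (-88)²) = 1/(-46 + 7744) = 1/7698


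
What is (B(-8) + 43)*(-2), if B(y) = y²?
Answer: -214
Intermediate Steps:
(B(-8) + 43)*(-2) = ((-8)² + 43)*(-2) = (64 + 43)*(-2) = 107*(-2) = -214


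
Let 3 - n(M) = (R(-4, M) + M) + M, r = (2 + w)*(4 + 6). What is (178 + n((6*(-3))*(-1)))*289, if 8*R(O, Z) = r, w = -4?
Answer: 85255/2 ≈ 42628.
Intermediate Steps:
r = -20 (r = (2 - 4)*(4 + 6) = -2*10 = -20)
R(O, Z) = -5/2 (R(O, Z) = (⅛)*(-20) = -5/2)
n(M) = 11/2 - 2*M (n(M) = 3 - ((-5/2 + M) + M) = 3 - (-5/2 + 2*M) = 3 + (5/2 - 2*M) = 11/2 - 2*M)
(178 + n((6*(-3))*(-1)))*289 = (178 + (11/2 - 2*6*(-3)*(-1)))*289 = (178 + (11/2 - (-36)*(-1)))*289 = (178 + (11/2 - 2*18))*289 = (178 + (11/2 - 36))*289 = (178 - 61/2)*289 = (295/2)*289 = 85255/2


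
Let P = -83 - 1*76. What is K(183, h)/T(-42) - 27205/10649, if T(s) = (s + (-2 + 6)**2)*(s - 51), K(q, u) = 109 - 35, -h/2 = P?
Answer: -32496832/12874641 ≈ -2.5241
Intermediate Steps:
P = -159 (P = -83 - 76 = -159)
h = 318 (h = -2*(-159) = 318)
K(q, u) = 74
T(s) = (-51 + s)*(16 + s) (T(s) = (s + 4**2)*(-51 + s) = (s + 16)*(-51 + s) = (16 + s)*(-51 + s) = (-51 + s)*(16 + s))
K(183, h)/T(-42) - 27205/10649 = 74/(-816 + (-42)**2 - 35*(-42)) - 27205/10649 = 74/(-816 + 1764 + 1470) - 27205*1/10649 = 74/2418 - 27205/10649 = 74*(1/2418) - 27205/10649 = 37/1209 - 27205/10649 = -32496832/12874641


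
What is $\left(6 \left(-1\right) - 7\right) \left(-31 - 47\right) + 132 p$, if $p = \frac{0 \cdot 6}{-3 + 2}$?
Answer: $1014$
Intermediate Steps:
$p = 0$ ($p = \frac{0}{-1} = 0 \left(-1\right) = 0$)
$\left(6 \left(-1\right) - 7\right) \left(-31 - 47\right) + 132 p = \left(6 \left(-1\right) - 7\right) \left(-31 - 47\right) + 132 \cdot 0 = \left(-6 - 7\right) \left(-78\right) + 0 = \left(-13\right) \left(-78\right) + 0 = 1014 + 0 = 1014$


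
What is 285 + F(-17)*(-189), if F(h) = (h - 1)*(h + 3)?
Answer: -47343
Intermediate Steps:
F(h) = (-1 + h)*(3 + h)
285 + F(-17)*(-189) = 285 + (-3 + (-17)² + 2*(-17))*(-189) = 285 + (-3 + 289 - 34)*(-189) = 285 + 252*(-189) = 285 - 47628 = -47343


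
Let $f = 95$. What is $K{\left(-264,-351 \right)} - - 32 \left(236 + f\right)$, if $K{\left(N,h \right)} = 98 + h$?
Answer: $10339$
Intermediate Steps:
$K{\left(-264,-351 \right)} - - 32 \left(236 + f\right) = \left(98 - 351\right) - - 32 \left(236 + 95\right) = -253 - \left(-32\right) 331 = -253 - -10592 = -253 + 10592 = 10339$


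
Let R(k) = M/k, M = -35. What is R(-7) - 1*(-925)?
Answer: 930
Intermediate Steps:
R(k) = -35/k
R(-7) - 1*(-925) = -35/(-7) - 1*(-925) = -35*(-⅐) + 925 = 5 + 925 = 930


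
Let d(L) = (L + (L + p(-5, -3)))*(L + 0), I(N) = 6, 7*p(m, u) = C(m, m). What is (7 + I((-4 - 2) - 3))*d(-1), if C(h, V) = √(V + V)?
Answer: 26 - 13*I*√10/7 ≈ 26.0 - 5.8728*I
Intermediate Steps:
C(h, V) = √2*√V (C(h, V) = √(2*V) = √2*√V)
p(m, u) = √2*√m/7 (p(m, u) = (√2*√m)/7 = √2*√m/7)
d(L) = L*(2*L + I*√10/7) (d(L) = (L + (L + √2*√(-5)/7))*(L + 0) = (L + (L + √2*(I*√5)/7))*L = (L + (L + I*√10/7))*L = (2*L + I*√10/7)*L = L*(2*L + I*√10/7))
(7 + I((-4 - 2) - 3))*d(-1) = (7 + 6)*((⅐)*(-1)*(14*(-1) + I*√10)) = 13*((⅐)*(-1)*(-14 + I*√10)) = 13*(2 - I*√10/7) = 26 - 13*I*√10/7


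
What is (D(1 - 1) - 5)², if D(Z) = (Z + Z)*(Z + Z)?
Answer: 25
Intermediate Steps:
D(Z) = 4*Z² (D(Z) = (2*Z)*(2*Z) = 4*Z²)
(D(1 - 1) - 5)² = (4*(1 - 1)² - 5)² = (4*0² - 5)² = (4*0 - 5)² = (0 - 5)² = (-5)² = 25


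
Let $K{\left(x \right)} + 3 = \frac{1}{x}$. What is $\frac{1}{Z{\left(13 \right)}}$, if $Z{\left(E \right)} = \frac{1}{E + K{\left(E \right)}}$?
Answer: $\frac{131}{13} \approx 10.077$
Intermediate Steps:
$K{\left(x \right)} = -3 + \frac{1}{x}$
$Z{\left(E \right)} = \frac{1}{-3 + E + \frac{1}{E}}$ ($Z{\left(E \right)} = \frac{1}{E - \left(3 - \frac{1}{E}\right)} = \frac{1}{-3 + E + \frac{1}{E}}$)
$\frac{1}{Z{\left(13 \right)}} = \frac{1}{13 \frac{1}{1 + 13 \left(-3 + 13\right)}} = \frac{1}{13 \frac{1}{1 + 13 \cdot 10}} = \frac{1}{13 \frac{1}{1 + 130}} = \frac{1}{13 \cdot \frac{1}{131}} = \frac{1}{\frac{13}{131}} = \frac{131}{13}$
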